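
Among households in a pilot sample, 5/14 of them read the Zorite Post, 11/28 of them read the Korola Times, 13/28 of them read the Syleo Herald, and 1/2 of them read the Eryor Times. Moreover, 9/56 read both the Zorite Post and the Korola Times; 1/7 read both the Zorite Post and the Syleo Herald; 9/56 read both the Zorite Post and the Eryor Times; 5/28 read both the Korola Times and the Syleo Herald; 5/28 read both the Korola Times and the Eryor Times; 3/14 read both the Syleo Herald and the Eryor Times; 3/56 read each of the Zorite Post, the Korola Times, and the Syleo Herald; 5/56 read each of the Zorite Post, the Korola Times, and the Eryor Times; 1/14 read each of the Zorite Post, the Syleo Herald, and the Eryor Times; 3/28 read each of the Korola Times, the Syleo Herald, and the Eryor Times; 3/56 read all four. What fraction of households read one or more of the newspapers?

Inclusion–exclusion gives
P(at least one) = 5/14 + 11/28 + 13/28 + 1/2 − 9/56 − 1/7 − 9/56 − 5/28 − 5/28 − 3/14 + 3/56 + 5/56 + 1/14 + 3/28 − 3/56 = 53/56

53/56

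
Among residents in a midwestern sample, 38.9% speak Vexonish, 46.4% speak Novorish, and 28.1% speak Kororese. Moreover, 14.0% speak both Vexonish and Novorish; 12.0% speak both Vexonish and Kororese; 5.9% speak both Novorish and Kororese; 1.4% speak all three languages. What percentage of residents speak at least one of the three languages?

Apply inclusion-exclusion:
P(at least one) = 38.9 + 46.4 + 28.1 − 14.0 − 12.0 − 5.9 + 1.4 = 82.9%

82.9%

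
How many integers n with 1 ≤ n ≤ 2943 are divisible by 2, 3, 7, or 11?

2178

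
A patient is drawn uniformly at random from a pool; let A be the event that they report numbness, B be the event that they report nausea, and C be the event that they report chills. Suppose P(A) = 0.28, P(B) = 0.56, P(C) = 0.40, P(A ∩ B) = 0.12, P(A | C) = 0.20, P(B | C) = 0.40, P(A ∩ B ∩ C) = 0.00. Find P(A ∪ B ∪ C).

P(A ∩ C) = P(C)·P(A|C) = 0.40 × 0.20 = 0.08
P(B ∩ C) = P(C)·P(B|C) = 0.40 × 0.40 = 0.16
Apply inclusion-exclusion:
P(A ∪ B ∪ C) = 0.28 + 0.56 + 0.40 − 0.12 − 0.08 − 0.16 + 0.00 = 0.88

0.88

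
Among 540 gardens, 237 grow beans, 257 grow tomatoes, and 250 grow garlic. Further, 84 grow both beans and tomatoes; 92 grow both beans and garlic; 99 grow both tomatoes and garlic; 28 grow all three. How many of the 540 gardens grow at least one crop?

497

By inclusion-exclusion,
|union| = 237 + 257 + 250 − 84 − 92 − 99 + 28 = 497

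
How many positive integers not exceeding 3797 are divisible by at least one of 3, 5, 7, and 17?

2163

1265 + 759 + 542 + 223 − 253 − 180 − 74 − 108 − 44 − 31 + 36 + 14 + 10 + 6 − 2 = 2163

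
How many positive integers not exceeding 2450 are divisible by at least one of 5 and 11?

Apply inclusion-exclusion:
⌊2450/5⌋ + ⌊2450/11⌋ − ⌊2450/55⌋ = 490 + 222 − 44 = 668

668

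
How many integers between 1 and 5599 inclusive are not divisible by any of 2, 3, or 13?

Apply inclusion-exclusion:
⌊5599/2⌋ + ⌊5599/3⌋ + ⌊5599/13⌋ − ⌊5599/6⌋ − ⌊5599/26⌋ − ⌊5599/39⌋ + ⌊5599/78⌋ = 2799 + 1866 + 430 − 933 − 215 − 143 + 71 = 3875
5599 − 3875 = 1724

1724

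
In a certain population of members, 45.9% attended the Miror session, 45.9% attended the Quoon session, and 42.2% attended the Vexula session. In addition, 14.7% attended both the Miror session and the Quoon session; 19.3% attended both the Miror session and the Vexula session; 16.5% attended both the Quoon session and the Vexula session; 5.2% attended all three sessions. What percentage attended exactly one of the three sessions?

Using the inclusion–exclusion count for exactly one event:
P(exactly one) = 45.9 + 45.9 + 42.2 − 2·14.7 − 2·19.3 − 2·16.5 + 3·5.2 = 48.6%

48.6%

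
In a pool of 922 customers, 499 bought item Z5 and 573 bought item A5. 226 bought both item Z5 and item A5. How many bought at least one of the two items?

Inclusion–exclusion gives
N(≥1) = 499 + 573 − 226 = 846

846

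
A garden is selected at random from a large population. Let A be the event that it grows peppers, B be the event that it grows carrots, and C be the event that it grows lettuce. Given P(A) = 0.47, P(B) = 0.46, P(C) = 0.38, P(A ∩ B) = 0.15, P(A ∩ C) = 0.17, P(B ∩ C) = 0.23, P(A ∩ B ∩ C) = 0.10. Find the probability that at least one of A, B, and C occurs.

Using inclusion–exclusion:
P(A ∪ B ∪ C) = 0.47 + 0.46 + 0.38 − 0.15 − 0.17 − 0.23 + 0.10 = 0.86

0.86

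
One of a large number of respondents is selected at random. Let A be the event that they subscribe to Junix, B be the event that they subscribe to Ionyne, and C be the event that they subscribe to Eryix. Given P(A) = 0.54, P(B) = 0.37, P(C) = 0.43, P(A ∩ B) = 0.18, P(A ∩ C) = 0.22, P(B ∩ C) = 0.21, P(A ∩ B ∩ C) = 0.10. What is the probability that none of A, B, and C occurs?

P(A ∪ B ∪ C) = 0.54 + 0.37 + 0.43 − 0.18 − 0.22 − 0.21 + 0.10 = 0.83
P(none) = 1 − 0.83 = 0.17

0.17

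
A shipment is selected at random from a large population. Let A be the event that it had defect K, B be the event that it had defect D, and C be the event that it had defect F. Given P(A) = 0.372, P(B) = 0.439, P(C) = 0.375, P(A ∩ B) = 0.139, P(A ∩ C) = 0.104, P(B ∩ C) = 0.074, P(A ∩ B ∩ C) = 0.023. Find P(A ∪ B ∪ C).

0.892

Apply inclusion-exclusion:
P(A ∪ B ∪ C) = 0.372 + 0.439 + 0.375 − 0.139 − 0.104 − 0.074 + 0.023 = 0.892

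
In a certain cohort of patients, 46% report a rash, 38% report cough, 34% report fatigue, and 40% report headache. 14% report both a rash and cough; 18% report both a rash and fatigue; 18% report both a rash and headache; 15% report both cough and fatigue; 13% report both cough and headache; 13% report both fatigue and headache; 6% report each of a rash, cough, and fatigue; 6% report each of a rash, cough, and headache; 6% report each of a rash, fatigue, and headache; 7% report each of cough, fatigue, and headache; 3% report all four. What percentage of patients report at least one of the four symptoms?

89%

P(≥1) = 46 + 38 + 34 + 40 − 14 − 18 − 18 − 15 − 13 − 13 + 6 + 6 + 6 + 7 − 3 = 89%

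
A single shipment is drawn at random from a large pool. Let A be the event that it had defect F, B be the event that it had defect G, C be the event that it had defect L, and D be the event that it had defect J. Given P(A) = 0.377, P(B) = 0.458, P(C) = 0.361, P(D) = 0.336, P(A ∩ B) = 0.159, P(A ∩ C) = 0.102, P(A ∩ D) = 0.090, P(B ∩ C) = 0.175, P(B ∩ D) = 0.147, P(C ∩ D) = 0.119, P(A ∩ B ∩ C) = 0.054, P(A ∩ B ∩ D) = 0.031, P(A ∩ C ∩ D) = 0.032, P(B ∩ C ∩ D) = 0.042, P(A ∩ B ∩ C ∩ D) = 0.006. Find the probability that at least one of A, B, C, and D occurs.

0.893

By inclusion-exclusion,
P(A ∪ B ∪ C ∪ D) = 0.377 + 0.458 + 0.361 + 0.336 − 0.159 − 0.102 − 0.090 − 0.175 − 0.147 − 0.119 + 0.054 + 0.031 + 0.032 + 0.042 − 0.006 = 0.893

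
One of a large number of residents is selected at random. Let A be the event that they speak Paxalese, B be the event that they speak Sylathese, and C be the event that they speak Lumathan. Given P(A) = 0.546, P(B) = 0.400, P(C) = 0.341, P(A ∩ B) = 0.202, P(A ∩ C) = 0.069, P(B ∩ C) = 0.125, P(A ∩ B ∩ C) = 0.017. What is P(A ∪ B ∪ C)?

By inclusion–exclusion:
P(A ∪ B ∪ C) = 0.546 + 0.400 + 0.341 − 0.202 − 0.069 − 0.125 + 0.017 = 0.908

0.908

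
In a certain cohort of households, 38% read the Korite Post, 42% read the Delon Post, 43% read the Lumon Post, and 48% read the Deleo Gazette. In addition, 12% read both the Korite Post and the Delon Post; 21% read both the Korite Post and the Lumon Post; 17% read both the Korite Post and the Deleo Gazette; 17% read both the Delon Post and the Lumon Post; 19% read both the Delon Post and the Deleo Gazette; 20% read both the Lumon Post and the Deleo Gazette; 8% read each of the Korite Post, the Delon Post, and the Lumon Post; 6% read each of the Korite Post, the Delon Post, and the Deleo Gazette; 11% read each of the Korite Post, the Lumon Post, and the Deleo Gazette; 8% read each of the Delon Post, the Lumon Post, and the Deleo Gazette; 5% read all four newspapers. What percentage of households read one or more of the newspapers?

P(at least one) = 38 + 42 + 43 + 48 − 12 − 21 − 17 − 17 − 19 − 20 + 8 + 6 + 11 + 8 − 5 = 93%

93%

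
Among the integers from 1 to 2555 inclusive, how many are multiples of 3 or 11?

1006

Inclusion–exclusion gives
851 + 232 − 77 = 1006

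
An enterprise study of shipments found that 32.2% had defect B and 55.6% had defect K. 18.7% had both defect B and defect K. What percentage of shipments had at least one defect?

69.1%

P(at least one) = 32.2 + 55.6 − 18.7 = 69.1%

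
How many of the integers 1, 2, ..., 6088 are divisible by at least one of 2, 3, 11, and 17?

By inclusion-exclusion,
floor(6088/2) + floor(6088/3) + floor(6088/11) + floor(6088/17) − floor(6088/6) − floor(6088/22) − floor(6088/34) − floor(6088/33) − floor(6088/51) − floor(6088/187) + floor(6088/66) + floor(6088/102) + floor(6088/374) + floor(6088/561) − floor(6088/1122) = 3044 + 2029 + 553 + 358 − 1014 − 276 − 179 − 184 − 119 − 32 + 92 + 59 + 16 + 10 − 5 = 4352

4352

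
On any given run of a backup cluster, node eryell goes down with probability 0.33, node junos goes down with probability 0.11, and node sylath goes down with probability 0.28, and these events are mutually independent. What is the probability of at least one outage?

0.570664

P(none) = (1 − 0.33) × (1 − 0.11) × (1 − 0.28) = 0.67 × 0.89 × 0.72 = 0.429336
P(at least one) = 1 − 0.429336 = 0.570664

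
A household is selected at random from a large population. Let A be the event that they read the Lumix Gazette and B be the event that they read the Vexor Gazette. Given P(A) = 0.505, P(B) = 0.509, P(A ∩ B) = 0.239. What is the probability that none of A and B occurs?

P(A ∪ B) = 0.505 + 0.509 − 0.239 = 0.775
P(none) = 1 − 0.775 = 0.225

0.225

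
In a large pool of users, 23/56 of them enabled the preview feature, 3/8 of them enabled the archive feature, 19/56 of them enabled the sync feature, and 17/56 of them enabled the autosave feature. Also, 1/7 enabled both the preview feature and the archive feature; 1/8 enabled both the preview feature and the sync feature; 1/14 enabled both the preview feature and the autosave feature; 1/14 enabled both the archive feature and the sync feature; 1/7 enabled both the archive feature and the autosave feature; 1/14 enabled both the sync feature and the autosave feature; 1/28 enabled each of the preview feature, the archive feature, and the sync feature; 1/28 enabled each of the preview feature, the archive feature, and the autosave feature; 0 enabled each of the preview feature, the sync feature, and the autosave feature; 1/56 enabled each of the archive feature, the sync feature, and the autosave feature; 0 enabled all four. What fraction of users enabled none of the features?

P(union) = 23/56 + 3/8 + 19/56 + 17/56 − 1/7 − 1/8 − 1/14 − 1/14 − 1/7 − 1/14 + 1/28 + 1/28 + 0 + 1/56 − 0 = 25/28
P(none) = 1 − 25/28 = 3/28

3/28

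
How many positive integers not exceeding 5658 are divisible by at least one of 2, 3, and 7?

4041

2829 + 1886 + 808 − 943 − 404 − 269 + 134 = 4041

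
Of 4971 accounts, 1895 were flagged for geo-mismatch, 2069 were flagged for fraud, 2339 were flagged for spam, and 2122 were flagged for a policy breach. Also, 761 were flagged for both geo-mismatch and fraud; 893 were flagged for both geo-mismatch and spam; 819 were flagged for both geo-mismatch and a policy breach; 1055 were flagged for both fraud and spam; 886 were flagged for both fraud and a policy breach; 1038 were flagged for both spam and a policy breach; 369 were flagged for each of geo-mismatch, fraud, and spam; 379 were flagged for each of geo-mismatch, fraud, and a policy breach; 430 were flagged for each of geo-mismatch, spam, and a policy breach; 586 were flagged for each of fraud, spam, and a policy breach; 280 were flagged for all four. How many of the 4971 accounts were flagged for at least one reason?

|at least one| = 1895 + 2069 + 2339 + 2122 − 761 − 893 − 819 − 1055 − 886 − 1038 + 369 + 379 + 430 + 586 − 280 = 4457

4457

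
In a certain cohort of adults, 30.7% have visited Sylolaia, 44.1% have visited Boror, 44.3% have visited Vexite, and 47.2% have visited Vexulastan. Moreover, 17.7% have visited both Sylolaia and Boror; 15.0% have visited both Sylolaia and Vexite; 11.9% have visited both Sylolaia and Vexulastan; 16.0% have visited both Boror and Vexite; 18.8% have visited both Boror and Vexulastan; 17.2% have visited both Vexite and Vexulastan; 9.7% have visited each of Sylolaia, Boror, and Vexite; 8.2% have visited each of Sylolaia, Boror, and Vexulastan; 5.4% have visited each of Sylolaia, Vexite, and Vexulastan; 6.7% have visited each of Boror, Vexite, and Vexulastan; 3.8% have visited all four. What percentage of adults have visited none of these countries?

4.1%

By inclusion–exclusion:
P(≥1) = 30.7 + 44.1 + 44.3 + 47.2 − 17.7 − 15.0 − 11.9 − 16.0 − 18.8 − 17.2 + 9.7 + 8.2 + 5.4 + 6.7 − 3.8 = 95.9%
P(none) = 100% − 95.9% = 4.1%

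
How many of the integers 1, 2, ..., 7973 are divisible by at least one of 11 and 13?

1282

Inclusion–exclusion gives
floor(7973/11) + floor(7973/13) − floor(7973/143) = 724 + 613 − 55 = 1282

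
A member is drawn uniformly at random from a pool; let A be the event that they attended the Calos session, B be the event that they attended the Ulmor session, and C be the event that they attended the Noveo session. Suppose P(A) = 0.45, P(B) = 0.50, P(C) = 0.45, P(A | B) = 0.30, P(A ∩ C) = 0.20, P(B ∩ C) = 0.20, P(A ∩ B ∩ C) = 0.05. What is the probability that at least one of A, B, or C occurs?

P(A ∩ B) = P(B)·P(A|B) = 0.50 × 0.30 = 0.15
By inclusion-exclusion,
P(A ∪ B ∪ C) = 0.45 + 0.50 + 0.45 − 0.15 − 0.20 − 0.20 + 0.05 = 0.90

0.90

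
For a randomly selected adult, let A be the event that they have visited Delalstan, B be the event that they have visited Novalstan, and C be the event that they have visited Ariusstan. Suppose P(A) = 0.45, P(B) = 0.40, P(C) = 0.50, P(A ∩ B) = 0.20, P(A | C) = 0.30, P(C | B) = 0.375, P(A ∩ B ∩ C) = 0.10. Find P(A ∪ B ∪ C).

0.95

P(A ∩ C) = P(C)·P(A|C) = 0.50 × 0.30 = 0.15
P(B ∩ C) = P(B)·P(C|B) = 0.40 × 0.375 = 0.15
Using inclusion–exclusion:
P(A ∪ B ∪ C) = 0.45 + 0.40 + 0.50 − 0.20 − 0.15 − 0.15 + 0.10 = 0.95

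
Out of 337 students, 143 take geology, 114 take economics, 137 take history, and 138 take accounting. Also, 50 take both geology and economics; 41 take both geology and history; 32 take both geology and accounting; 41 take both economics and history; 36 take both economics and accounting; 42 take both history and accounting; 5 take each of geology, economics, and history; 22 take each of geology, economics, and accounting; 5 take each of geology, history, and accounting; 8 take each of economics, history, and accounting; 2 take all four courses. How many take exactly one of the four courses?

By inclusion–exclusion (exactly-one form):
|exactly one| = 143 + 114 + 137 + 138 − 2·50 − 2·41 − 2·32 − 2·41 − 2·36 − 2·42 + 3·5 + 3·22 + 3·5 + 3·8 − 4·2 = 160

160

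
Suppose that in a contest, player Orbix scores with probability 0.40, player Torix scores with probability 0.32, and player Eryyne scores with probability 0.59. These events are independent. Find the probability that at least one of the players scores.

0.83272

P(none) = (1 − 0.40) × (1 − 0.32) × (1 − 0.59) = 0.60 × 0.68 × 0.41 = 0.16728
P(at least one) = 1 − 0.16728 = 0.83272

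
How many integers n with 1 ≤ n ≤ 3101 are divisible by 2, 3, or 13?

Inclusion–exclusion gives
1550 + 1033 + 238 − 516 − 119 − 79 + 39 = 2146

2146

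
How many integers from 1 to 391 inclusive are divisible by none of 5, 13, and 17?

Inclusion–exclusion gives
78 + 30 + 23 − 6 − 4 − 1 + 0 = 120
391 − 120 = 271

271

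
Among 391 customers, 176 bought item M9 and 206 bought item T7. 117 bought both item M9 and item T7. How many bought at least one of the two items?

265

N(≥1) = 176 + 206 − 117 = 265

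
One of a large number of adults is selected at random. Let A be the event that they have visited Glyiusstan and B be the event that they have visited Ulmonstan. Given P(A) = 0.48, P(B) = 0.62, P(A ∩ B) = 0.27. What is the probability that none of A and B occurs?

P(A ∪ B) = 0.48 + 0.62 − 0.27 = 0.83
P(none) = 1 − 0.83 = 0.17

0.17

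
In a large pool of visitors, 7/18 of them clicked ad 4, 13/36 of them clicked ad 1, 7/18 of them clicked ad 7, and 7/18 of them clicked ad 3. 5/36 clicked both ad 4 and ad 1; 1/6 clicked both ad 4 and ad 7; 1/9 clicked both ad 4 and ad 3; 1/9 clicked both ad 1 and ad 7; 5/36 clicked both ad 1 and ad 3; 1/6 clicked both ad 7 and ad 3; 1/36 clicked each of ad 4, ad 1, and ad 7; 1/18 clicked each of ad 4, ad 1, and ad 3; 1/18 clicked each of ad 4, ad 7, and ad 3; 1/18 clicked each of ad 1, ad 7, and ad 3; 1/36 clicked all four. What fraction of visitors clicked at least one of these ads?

31/36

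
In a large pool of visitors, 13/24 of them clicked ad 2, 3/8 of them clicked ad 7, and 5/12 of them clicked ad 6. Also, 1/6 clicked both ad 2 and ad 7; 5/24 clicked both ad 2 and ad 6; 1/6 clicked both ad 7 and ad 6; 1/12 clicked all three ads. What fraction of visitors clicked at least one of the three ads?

By inclusion–exclusion:
P(union) = 13/24 + 3/8 + 5/12 − 1/6 − 5/24 − 1/6 + 1/12 = 7/8

7/8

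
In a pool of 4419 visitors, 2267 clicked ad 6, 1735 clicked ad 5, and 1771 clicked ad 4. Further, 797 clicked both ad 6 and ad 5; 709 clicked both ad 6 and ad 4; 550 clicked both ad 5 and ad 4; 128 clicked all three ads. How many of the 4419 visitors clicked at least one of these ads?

Inclusion–exclusion gives
|union| = 2267 + 1735 + 1771 − 797 − 709 − 550 + 128 = 3845

3845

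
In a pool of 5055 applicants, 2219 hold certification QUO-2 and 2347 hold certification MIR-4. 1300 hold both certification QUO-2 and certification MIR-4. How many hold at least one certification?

By inclusion-exclusion,
|union| = 2219 + 2347 − 1300 = 3266

3266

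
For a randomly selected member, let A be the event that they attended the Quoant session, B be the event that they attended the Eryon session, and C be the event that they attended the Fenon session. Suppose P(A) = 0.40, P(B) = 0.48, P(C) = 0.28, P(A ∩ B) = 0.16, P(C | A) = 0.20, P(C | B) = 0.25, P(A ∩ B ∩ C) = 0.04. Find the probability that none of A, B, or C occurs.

P(A ∩ C) = P(A)·P(C|A) = 0.40 × 0.20 = 0.08
P(B ∩ C) = P(B)·P(C|B) = 0.48 × 0.25 = 0.12
By inclusion–exclusion:
P(A ∪ B ∪ C) = 0.40 + 0.48 + 0.28 − 0.16 − 0.08 − 0.12 + 0.04 = 0.84
P(none) = 1 − 0.84 = 0.16

0.16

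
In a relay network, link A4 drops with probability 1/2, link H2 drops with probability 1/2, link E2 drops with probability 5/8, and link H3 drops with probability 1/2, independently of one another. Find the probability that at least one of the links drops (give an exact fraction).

61/64

Since the events are independent, P(none) is the product of the individual non-occurrence probabilities.
P(none) = (1 − 1/2) × (1 − 1/2) × (1 − 5/8) × (1 − 1/2) = 1/2 × 1/2 × 3/8 × 1/2 = 3/64
P(at least one) = 1 − 3/64 = 61/64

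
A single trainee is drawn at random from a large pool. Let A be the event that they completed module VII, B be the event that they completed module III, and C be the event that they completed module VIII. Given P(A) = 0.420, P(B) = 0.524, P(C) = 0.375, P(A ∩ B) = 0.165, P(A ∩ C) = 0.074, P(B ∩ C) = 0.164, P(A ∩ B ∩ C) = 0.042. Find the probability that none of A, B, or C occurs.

0.042

P(A ∪ B ∪ C) = 0.420 + 0.524 + 0.375 − 0.165 − 0.074 − 0.164 + 0.042 = 0.958
P(none) = 1 − 0.958 = 0.042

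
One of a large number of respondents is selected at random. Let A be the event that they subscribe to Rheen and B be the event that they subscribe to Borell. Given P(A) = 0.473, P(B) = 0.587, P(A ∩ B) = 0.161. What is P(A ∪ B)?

By inclusion-exclusion,
P(A ∪ B) = 0.473 + 0.587 − 0.161 = 0.899

0.899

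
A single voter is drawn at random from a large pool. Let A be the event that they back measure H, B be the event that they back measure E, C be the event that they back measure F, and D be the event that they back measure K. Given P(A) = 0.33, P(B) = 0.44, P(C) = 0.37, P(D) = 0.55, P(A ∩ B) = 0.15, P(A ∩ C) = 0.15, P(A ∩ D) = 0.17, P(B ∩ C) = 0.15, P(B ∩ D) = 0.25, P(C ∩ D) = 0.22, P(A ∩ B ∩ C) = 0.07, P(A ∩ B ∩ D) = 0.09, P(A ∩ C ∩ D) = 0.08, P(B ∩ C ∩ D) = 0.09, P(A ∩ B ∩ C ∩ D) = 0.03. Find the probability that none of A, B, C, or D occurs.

P(A ∪ B ∪ C ∪ D) = 0.33 + 0.44 + 0.37 + 0.55 − 0.15 − 0.15 − 0.17 − 0.15 − 0.25 − 0.22 + 0.07 + 0.09 + 0.08 + 0.09 − 0.03 = 0.90
P(none) = 1 − 0.90 = 0.10

0.10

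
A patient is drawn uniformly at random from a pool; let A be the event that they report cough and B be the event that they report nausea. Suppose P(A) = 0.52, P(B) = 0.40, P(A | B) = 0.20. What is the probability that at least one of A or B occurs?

0.84

P(A ∩ B) = P(B)·P(A|B) = 0.40 × 0.20 = 0.08
Inclusion–exclusion gives
P(A ∪ B) = 0.52 + 0.40 − 0.08 = 0.84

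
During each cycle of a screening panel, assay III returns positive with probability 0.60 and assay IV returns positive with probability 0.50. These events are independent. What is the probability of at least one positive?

P(none) = (1 − 0.60) × (1 − 0.50) = 0.40 × 0.50 = 0.20
P(at least one) = 1 − 0.20 = 0.80

0.80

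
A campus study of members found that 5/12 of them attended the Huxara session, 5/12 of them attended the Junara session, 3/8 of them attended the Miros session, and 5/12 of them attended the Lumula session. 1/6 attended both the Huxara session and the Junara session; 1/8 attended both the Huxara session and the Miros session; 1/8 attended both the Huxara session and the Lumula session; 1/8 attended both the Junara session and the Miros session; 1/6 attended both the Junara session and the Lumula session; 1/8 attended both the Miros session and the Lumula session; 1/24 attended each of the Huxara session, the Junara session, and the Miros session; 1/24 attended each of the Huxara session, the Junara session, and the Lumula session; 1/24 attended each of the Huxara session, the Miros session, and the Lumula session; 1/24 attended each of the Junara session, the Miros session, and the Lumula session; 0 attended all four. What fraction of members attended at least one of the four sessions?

Using inclusion–exclusion:
P(union) = 5/12 + 5/12 + 3/8 + 5/12 − 1/6 − 1/8 − 1/8 − 1/8 − 1/6 − 1/8 + 1/24 + 1/24 + 1/24 + 1/24 − 0 = 23/24

23/24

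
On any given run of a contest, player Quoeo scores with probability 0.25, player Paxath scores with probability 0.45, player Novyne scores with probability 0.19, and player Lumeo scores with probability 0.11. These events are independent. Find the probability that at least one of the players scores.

0.70262875

P(none) = (1 − 0.25) × (1 − 0.45) × (1 − 0.19) × (1 − 0.11) = 0.75 × 0.55 × 0.81 × 0.89 = 0.29737125
P(at least one) = 1 − 0.29737125 = 0.70262875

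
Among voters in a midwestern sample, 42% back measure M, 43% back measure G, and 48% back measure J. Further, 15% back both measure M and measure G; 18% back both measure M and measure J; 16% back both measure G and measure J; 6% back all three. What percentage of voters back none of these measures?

P(at least one) = 42 + 43 + 48 − 15 − 18 − 16 + 6 = 90%
P(none) = 100% − 90% = 10%

10%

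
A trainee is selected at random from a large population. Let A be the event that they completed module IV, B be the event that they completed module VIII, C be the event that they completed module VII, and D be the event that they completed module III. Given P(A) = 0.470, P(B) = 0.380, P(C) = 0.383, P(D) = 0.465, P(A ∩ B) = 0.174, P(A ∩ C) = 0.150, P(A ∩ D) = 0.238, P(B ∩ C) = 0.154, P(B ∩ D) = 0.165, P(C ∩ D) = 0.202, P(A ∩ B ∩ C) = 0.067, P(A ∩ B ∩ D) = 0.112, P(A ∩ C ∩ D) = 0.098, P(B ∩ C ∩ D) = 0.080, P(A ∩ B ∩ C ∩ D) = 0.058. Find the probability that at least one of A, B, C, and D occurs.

0.914

P(A ∪ B ∪ C ∪ D) = 0.470 + 0.380 + 0.383 + 0.465 − 0.174 − 0.150 − 0.238 − 0.154 − 0.165 − 0.202 + 0.067 + 0.112 + 0.098 + 0.080 − 0.058 = 0.914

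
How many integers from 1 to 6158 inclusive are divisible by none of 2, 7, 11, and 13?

floor(6158/2) + floor(6158/7) + floor(6158/11) + floor(6158/13) − floor(6158/14) − floor(6158/22) − floor(6158/26) − floor(6158/77) − floor(6158/91) − floor(6158/143) + floor(6158/154) + floor(6158/182) + floor(6158/286) + floor(6158/1001) − floor(6158/2002) = 3079 + 879 + 559 + 473 − 439 − 279 − 236 − 79 − 67 − 43 + 39 + 33 + 21 + 6 − 3 = 3943
6158 − 3943 = 2215

2215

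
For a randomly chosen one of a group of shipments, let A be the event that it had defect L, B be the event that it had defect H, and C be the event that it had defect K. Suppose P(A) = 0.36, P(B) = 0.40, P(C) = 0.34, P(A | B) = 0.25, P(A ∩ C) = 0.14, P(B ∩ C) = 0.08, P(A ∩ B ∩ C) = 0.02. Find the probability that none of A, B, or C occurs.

0.20

P(A ∩ B) = P(B)·P(A|B) = 0.40 × 0.25 = 0.10
P(A ∪ B ∪ C) = 0.36 + 0.40 + 0.34 − 0.10 − 0.14 − 0.08 + 0.02 = 0.80
P(none) = 1 − 0.80 = 0.20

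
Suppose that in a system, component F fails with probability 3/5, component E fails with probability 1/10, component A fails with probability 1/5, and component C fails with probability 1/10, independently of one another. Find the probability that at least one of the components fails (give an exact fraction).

Independence gives P(none) = ∏(1 − pᵢ).
P(none) = (1 − 3/5) × (1 − 1/10) × (1 − 1/5) × (1 − 1/10) = 2/5 × 9/10 × 4/5 × 9/10 = 162/625
P(at least one) = 1 − 162/625 = 463/625

463/625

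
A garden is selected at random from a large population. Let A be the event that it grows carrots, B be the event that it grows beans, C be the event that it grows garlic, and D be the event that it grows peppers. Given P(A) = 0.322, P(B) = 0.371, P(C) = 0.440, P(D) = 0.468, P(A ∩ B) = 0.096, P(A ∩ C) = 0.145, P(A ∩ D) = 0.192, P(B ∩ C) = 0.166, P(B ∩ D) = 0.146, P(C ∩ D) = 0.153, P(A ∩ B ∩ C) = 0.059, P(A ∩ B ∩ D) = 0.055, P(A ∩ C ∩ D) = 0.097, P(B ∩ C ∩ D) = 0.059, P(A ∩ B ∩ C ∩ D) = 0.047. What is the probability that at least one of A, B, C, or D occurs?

Using inclusion–exclusion:
P(A ∪ B ∪ C ∪ D) = 0.322 + 0.371 + 0.440 + 0.468 − 0.096 − 0.145 − 0.192 − 0.166 − 0.146 − 0.153 + 0.059 + 0.055 + 0.097 + 0.059 − 0.047 = 0.926

0.926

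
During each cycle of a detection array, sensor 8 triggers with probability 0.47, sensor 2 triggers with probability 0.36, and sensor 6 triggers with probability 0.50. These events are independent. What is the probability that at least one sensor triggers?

0.8304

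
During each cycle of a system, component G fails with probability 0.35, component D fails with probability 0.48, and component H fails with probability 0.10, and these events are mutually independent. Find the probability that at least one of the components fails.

Independence gives P(none) = ∏(1 − pᵢ).
P(none) = (1 − 0.35) × (1 − 0.48) × (1 − 0.10) = 0.65 × 0.52 × 0.90 = 0.3042
P(at least one) = 1 − 0.3042 = 0.6958

0.6958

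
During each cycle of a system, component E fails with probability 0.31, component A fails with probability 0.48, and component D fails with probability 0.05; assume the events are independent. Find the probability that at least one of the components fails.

0.65914

P(none) = (1 − 0.31) × (1 − 0.48) × (1 − 0.05) = 0.69 × 0.52 × 0.95 = 0.34086
P(at least one) = 1 − 0.34086 = 0.65914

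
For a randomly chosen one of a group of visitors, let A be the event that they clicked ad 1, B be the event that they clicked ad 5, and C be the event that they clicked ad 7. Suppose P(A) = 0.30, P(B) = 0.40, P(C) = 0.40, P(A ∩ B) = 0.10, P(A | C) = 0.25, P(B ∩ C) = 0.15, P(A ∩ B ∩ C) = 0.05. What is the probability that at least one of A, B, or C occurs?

0.80

P(A ∩ C) = P(C)·P(A|C) = 0.40 × 0.25 = 0.10
Apply inclusion-exclusion:
P(A ∪ B ∪ C) = 0.30 + 0.40 + 0.40 − 0.10 − 0.10 − 0.15 + 0.05 = 0.80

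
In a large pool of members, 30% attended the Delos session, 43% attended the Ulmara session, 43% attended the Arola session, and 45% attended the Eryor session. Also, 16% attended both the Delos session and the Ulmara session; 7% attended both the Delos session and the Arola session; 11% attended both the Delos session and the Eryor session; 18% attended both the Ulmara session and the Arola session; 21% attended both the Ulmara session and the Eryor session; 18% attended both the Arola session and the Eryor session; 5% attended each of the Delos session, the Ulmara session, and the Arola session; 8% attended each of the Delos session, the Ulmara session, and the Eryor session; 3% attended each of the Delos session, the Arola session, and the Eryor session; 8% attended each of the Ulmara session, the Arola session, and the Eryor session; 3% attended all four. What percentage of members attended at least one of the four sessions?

91%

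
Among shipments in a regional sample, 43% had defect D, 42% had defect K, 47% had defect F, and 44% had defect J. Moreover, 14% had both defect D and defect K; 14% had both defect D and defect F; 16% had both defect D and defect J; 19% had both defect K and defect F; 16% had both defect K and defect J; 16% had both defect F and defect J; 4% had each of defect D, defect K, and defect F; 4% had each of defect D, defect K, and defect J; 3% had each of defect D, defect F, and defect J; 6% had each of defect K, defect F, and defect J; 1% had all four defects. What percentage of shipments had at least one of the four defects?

97%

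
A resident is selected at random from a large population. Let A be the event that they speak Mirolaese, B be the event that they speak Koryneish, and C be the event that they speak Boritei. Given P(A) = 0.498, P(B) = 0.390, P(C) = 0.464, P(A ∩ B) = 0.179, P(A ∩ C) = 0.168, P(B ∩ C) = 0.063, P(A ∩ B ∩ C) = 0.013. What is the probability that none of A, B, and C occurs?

0.045

By inclusion–exclusion:
P(A ∪ B ∪ C) = 0.498 + 0.390 + 0.464 − 0.179 − 0.168 − 0.063 + 0.013 = 0.955
P(none) = 1 − 0.955 = 0.045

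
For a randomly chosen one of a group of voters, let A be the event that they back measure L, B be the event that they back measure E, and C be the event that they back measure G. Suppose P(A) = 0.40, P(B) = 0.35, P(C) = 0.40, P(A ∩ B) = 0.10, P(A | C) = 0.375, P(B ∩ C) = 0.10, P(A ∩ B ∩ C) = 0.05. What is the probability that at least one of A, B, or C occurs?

0.85

P(A ∩ C) = P(C)·P(A|C) = 0.40 × 0.375 = 0.15
P(A ∪ B ∪ C) = 0.40 + 0.35 + 0.40 − 0.10 − 0.15 − 0.10 + 0.05 = 0.85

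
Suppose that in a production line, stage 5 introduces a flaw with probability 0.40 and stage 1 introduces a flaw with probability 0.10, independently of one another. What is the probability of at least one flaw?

0.46

P(none) = (1 − 0.40) × (1 − 0.10) = 0.60 × 0.90 = 0.54
P(at least one) = 1 − 0.54 = 0.46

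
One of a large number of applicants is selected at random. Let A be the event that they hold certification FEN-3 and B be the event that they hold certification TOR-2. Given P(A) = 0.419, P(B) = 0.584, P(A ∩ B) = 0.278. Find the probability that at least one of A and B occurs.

0.725

P(A ∪ B) = 0.419 + 0.584 − 0.278 = 0.725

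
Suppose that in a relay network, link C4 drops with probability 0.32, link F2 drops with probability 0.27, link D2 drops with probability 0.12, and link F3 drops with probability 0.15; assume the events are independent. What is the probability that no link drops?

0.3713072

P(none) = (1 − 0.32) × (1 − 0.27) × (1 − 0.12) × (1 − 0.15) = 0.68 × 0.73 × 0.88 × 0.85 = 0.3713072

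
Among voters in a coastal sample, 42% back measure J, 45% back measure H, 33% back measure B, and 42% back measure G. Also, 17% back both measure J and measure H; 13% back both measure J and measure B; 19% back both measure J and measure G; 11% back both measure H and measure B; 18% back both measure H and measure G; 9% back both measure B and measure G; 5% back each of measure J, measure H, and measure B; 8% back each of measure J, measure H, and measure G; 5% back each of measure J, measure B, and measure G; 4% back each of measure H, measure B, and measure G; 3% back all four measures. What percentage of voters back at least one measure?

By inclusion-exclusion,
P(union) = 42 + 45 + 33 + 42 − 17 − 13 − 19 − 11 − 18 − 9 + 5 + 8 + 5 + 4 − 3 = 94%

94%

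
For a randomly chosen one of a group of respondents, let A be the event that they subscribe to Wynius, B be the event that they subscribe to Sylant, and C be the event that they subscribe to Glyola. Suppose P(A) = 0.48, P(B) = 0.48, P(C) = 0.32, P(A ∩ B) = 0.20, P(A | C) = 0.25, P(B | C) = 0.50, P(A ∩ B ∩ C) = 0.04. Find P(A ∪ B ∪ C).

P(A ∩ C) = P(C)·P(A|C) = 0.32 × 0.25 = 0.08
P(B ∩ C) = P(C)·P(B|C) = 0.32 × 0.50 = 0.16
By inclusion-exclusion,
P(A ∪ B ∪ C) = 0.48 + 0.48 + 0.32 − 0.20 − 0.08 − 0.16 + 0.04 = 0.88

0.88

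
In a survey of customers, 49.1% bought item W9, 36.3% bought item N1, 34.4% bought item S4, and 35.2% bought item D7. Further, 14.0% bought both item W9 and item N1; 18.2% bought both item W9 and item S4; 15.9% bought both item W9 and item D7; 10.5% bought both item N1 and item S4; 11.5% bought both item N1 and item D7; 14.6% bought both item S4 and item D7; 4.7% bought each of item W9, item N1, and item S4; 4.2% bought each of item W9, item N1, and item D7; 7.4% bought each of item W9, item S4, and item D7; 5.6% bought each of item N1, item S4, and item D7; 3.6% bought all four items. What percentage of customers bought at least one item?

Using inclusion–exclusion:
P(at least one) = 49.1 + 36.3 + 34.4 + 35.2 − 14.0 − 18.2 − 15.9 − 10.5 − 11.5 − 14.6 + 4.7 + 4.2 + 7.4 + 5.6 − 3.6 = 88.6%

88.6%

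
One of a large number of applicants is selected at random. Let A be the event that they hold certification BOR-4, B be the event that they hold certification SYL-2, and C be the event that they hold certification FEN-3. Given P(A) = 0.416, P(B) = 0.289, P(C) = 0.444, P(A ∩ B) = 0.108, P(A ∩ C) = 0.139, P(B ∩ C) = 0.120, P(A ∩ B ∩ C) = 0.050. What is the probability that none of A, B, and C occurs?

P(A ∪ B ∪ C) = 0.416 + 0.289 + 0.444 − 0.108 − 0.139 − 0.120 + 0.050 = 0.832
P(none) = 1 − 0.832 = 0.168

0.168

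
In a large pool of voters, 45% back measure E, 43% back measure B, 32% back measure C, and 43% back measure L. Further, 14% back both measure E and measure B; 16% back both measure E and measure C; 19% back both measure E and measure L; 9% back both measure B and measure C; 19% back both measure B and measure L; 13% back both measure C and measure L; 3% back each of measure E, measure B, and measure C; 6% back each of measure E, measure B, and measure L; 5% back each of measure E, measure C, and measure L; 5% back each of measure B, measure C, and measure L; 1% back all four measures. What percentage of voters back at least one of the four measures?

P(union) = 45 + 43 + 32 + 43 − 14 − 16 − 19 − 9 − 19 − 13 + 3 + 6 + 5 + 5 − 1 = 91%

91%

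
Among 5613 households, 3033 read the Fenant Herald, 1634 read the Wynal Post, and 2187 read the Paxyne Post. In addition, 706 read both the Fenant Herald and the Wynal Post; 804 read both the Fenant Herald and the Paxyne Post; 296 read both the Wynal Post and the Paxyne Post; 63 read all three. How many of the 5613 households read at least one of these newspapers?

5111

Inclusion–exclusion gives
|union| = 3033 + 1634 + 2187 − 706 − 804 − 296 + 63 = 5111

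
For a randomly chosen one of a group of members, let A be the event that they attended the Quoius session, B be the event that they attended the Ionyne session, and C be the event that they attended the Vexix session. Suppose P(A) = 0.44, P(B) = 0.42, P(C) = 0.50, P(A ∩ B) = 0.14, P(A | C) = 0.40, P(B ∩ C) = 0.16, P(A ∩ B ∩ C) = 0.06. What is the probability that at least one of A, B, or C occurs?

0.92

P(A ∩ C) = P(C)·P(A|C) = 0.50 × 0.40 = 0.20
Using inclusion–exclusion:
P(A ∪ B ∪ C) = 0.44 + 0.42 + 0.50 − 0.14 − 0.20 − 0.16 + 0.06 = 0.92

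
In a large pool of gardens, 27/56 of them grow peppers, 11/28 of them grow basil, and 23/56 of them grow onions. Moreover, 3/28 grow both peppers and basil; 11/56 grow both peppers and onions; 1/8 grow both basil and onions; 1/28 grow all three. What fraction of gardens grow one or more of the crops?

25/28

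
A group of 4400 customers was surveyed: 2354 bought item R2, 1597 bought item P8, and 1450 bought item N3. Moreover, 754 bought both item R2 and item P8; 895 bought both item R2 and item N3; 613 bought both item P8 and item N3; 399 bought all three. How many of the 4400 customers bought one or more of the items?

3538

Using inclusion–exclusion:
|at least one| = 2354 + 1597 + 1450 − 754 − 895 − 613 + 399 = 3538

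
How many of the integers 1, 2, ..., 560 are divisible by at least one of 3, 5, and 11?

Using inclusion–exclusion:
floor(560/3) + floor(560/5) + floor(560/11) − floor(560/15) − floor(560/33) − floor(560/55) + floor(560/165) = 186 + 112 + 50 − 37 − 16 − 10 + 3 = 288

288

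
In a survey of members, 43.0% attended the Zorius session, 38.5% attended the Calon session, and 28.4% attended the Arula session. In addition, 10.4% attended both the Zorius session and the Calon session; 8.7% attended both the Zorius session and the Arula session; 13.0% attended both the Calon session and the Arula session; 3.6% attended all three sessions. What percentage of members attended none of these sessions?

18.6%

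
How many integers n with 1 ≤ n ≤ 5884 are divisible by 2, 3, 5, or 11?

2942 + 1961 + 1176 + 534 − 980 − 588 − 267 − 392 − 178 − 106 + 196 + 89 + 53 + 35 − 17 = 4458

4458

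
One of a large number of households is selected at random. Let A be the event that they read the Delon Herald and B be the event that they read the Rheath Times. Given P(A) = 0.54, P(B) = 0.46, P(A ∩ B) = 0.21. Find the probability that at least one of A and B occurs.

By inclusion–exclusion:
P(A ∪ B) = 0.54 + 0.46 − 0.21 = 0.79

0.79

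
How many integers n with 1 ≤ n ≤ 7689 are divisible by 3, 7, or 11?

By inclusion-exclusion,
⌊7689/3⌋ + ⌊7689/7⌋ + ⌊7689/11⌋ − ⌊7689/21⌋ − ⌊7689/33⌋ − ⌊7689/77⌋ + ⌊7689/231⌋ = 2563 + 1098 + 699 − 366 − 233 − 99 + 33 = 3695

3695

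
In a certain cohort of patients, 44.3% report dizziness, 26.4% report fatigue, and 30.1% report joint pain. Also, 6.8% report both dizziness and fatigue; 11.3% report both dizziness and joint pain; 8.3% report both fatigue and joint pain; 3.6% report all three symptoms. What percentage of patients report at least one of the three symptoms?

P(union) = 44.3 + 26.4 + 30.1 − 6.8 − 11.3 − 8.3 + 3.6 = 78.0%

78.0%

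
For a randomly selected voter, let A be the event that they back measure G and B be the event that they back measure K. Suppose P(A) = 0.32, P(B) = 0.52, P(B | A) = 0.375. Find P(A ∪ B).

0.72

P(A ∩ B) = P(A)·P(B|A) = 0.32 × 0.375 = 0.12
P(A ∪ B) = 0.32 + 0.52 − 0.12 = 0.72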